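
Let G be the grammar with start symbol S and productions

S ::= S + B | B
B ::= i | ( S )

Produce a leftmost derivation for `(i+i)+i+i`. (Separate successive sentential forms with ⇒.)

S ⇒ S+B ⇒ S+B+B ⇒ B+B+B ⇒ (S)+B+B ⇒ (S+B)+B+B ⇒ (B+B)+B+B ⇒ (i+B)+B+B ⇒ (i+i)+B+B ⇒ (i+i)+i+B ⇒ (i+i)+i+i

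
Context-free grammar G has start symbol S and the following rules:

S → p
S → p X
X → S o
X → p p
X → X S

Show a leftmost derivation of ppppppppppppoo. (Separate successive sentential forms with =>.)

S => pX   [S → p X]
pX => pSo   [X → S o]
pSo => ppXo   [S → p X]
ppXo => ppSoo   [X → S o]
ppSoo => pppXoo   [S → p X]
pppXoo => pppXSoo   [X → X S]
pppXSoo => pppXSSoo   [X → X S]
pppXSSoo => pppXSSSoo   [X → X S]
pppXSSSoo => pppppSSSoo   [X → p p]
pppppSSSoo => ppppppXSSoo   [S → p X]
ppppppXSSoo => ppppppppSSoo   [X → p p]
ppppppppSSoo => pppppppppXSoo   [S → p X]
pppppppppXSoo => pppppppppppSoo   [X → p p]
pppppppppppSoo => ppppppppppppoo   [S → p]

S => pX => pSo => ppXo => ppSoo => pppXoo => pppXSoo => pppXSSoo => pppXSSSoo => pppppSSSoo => ppppppXSSoo => ppppppppSSoo => pppppppppXSoo => pppppppppppSoo => ppppppppppppoo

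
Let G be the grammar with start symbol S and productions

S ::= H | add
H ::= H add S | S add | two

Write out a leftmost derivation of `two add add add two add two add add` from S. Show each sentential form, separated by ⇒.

S ⇒ H ⇒ H add S ⇒ H add S add S ⇒ H add S add S add S ⇒ two add S add S add S ⇒ two add add add S add S ⇒ two add add add H add S ⇒ two add add add two add S ⇒ two add add add two add H ⇒ two add add add two add H add S ⇒ two add add add two add two add S ⇒ two add add add two add two add add

S ⇒ H   [S ::= H]
H ⇒ H add S   [H ::= H add S]
H add S ⇒ H add S add S   [H ::= H add S]
H add S add S ⇒ H add S add S add S   [H ::= H add S]
H add S add S add S ⇒ two add S add S add S   [H ::= two]
two add S add S add S ⇒ two add add add S add S   [S ::= add]
two add add add S add S ⇒ two add add add H add S   [S ::= H]
two add add add H add S ⇒ two add add add two add S   [H ::= two]
two add add add two add S ⇒ two add add add two add H   [S ::= H]
two add add add two add H ⇒ two add add add two add H add S   [H ::= H add S]
two add add add two add H add S ⇒ two add add add two add two add S   [H ::= two]
two add add add two add two add S ⇒ two add add add two add two add add   [S ::= add]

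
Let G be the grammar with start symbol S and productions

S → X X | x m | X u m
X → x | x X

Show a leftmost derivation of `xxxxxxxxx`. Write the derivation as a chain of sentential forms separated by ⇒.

S ⇒ XX ⇒ xXX ⇒ xxXX ⇒ xxxXX ⇒ xxxxXX ⇒ xxxxxXX ⇒ xxxxxxXX ⇒ xxxxxxxXX ⇒ xxxxxxxxX ⇒ xxxxxxxxx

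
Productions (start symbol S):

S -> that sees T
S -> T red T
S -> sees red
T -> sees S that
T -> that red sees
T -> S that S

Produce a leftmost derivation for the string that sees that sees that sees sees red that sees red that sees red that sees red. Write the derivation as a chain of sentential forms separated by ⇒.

S ⇒ that sees T   [S -> that sees T]
that sees T ⇒ that sees S that S   [T -> S that S]
that sees S that S ⇒ that sees that sees T that S   [S -> that sees T]
that sees that sees T that S ⇒ that sees that sees S that S that S   [T -> S that S]
that sees that sees S that S that S ⇒ that sees that sees that sees T that S that S   [S -> that sees T]
that sees that sees that sees T that S that S ⇒ that sees that sees that sees S that S that S that S   [T -> S that S]
that sees that sees that sees S that S that S that S ⇒ that sees that sees that sees sees red that S that S that S   [S -> sees red]
that sees that sees that sees sees red that S that S that S ⇒ that sees that sees that sees sees red that sees red that S that S   [S -> sees red]
that sees that sees that sees sees red that sees red that S that S ⇒ that sees that sees that sees sees red that sees red that sees red that S   [S -> sees red]
that sees that sees that sees sees red that sees red that sees red that S ⇒ that sees that sees that sees sees red that sees red that sees red that sees red   [S -> sees red]

S ⇒ that sees T ⇒ that sees S that S ⇒ that sees that sees T that S ⇒ that sees that sees S that S that S ⇒ that sees that sees that sees T that S that S ⇒ that sees that sees that sees S that S that S that S ⇒ that sees that sees that sees sees red that S that S that S ⇒ that sees that sees that sees sees red that sees red that S that S ⇒ that sees that sees that sees sees red that sees red that sees red that S ⇒ that sees that sees that sees sees red that sees red that sees red that sees red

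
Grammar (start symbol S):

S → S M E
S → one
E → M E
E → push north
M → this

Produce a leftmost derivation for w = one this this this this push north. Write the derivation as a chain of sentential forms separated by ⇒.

S ⇒ S M E ⇒ one M E ⇒ one this E ⇒ one this M E ⇒ one this this E ⇒ one this this M E ⇒ one this this this E ⇒ one this this this M E ⇒ one this this this this E ⇒ one this this this this push north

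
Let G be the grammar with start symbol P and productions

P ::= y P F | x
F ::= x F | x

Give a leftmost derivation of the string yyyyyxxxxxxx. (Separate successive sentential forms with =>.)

P=>yPF=>yyPFF=>yyyPFFF=>yyyyPFFFF=>yyyyyPFFFFF=>yyyyyxFFFFF=>yyyyyxxFFFF=>yyyyyxxxFFFF=>yyyyyxxxxFFF=>yyyyyxxxxxFF=>yyyyyxxxxxxF=>yyyyyxxxxxxx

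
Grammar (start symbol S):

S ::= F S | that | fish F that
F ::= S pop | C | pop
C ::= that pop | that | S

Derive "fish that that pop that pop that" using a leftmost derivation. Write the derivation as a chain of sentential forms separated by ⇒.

S ⇒ F S ⇒ S pop S ⇒ F S pop S ⇒ S pop S pop S ⇒ fish F that pop S pop S ⇒ fish C that pop S pop S ⇒ fish that that pop S pop S ⇒ fish that that pop that pop S ⇒ fish that that pop that pop that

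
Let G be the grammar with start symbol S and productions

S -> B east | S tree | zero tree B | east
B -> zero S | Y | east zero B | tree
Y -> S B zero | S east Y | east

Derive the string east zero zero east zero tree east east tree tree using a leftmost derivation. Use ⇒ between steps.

S ⇒ S tree ⇒ S tree tree ⇒ B east tree tree ⇒ east zero B east tree tree ⇒ east zero zero S east tree tree ⇒ east zero zero B east east tree tree ⇒ east zero zero east zero B east east tree tree ⇒ east zero zero east zero tree east east tree tree

S ⇒ S tree   [S -> S tree]
S tree ⇒ S tree tree   [S -> S tree]
S tree tree ⇒ B east tree tree   [S -> B east]
B east tree tree ⇒ east zero B east tree tree   [B -> east zero B]
east zero B east tree tree ⇒ east zero zero S east tree tree   [B -> zero S]
east zero zero S east tree tree ⇒ east zero zero B east east tree tree   [S -> B east]
east zero zero B east east tree tree ⇒ east zero zero east zero B east east tree tree   [B -> east zero B]
east zero zero east zero B east east tree tree ⇒ east zero zero east zero tree east east tree tree   [B -> tree]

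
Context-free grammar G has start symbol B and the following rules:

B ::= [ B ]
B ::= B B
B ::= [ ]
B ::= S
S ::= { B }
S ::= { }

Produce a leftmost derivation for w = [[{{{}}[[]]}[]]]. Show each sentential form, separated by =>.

B=>[B]=>[[B]]=>[[BB]]=>[[SB]]=>[[{B}B]]=>[[{BB}B]]=>[[{SB}B]]=>[[{{B}B}B]]=>[[{{S}B}B]]=>[[{{{}}B}B]]=>[[{{{}}[B]}B]]=>[[{{{}}[[]]}B]]=>[[{{{}}[[]]}[]]]

B => [B]   [B ::= [ B ]]
[B] => [[B]]   [B ::= [ B ]]
[[B]] => [[BB]]   [B ::= B B]
[[BB]] => [[SB]]   [B ::= S]
[[SB]] => [[{B}B]]   [S ::= { B }]
[[{B}B]] => [[{BB}B]]   [B ::= B B]
[[{BB}B]] => [[{SB}B]]   [B ::= S]
[[{SB}B]] => [[{{B}B}B]]   [S ::= { B }]
[[{{B}B}B]] => [[{{S}B}B]]   [B ::= S]
[[{{S}B}B]] => [[{{{}}B}B]]   [S ::= { }]
[[{{{}}B}B]] => [[{{{}}[B]}B]]   [B ::= [ B ]]
[[{{{}}[B]}B]] => [[{{{}}[[]]}B]]   [B ::= [ ]]
[[{{{}}[[]]}B]] => [[{{{}}[[]]}[]]]   [B ::= [ ]]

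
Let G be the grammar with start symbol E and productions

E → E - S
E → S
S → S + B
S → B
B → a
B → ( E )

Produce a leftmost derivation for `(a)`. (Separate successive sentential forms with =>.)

E => S   [E → S]
S => B   [S → B]
B => (E)   [B → ( E )]
(E) => (S)   [E → S]
(S) => (B)   [S → B]
(B) => (a)   [B → a]

E => S => B => (E) => (S) => (B) => (a)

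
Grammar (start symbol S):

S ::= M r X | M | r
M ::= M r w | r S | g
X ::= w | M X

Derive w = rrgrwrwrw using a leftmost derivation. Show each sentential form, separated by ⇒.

S ⇒ MrX   [S ::= M r X]
MrX ⇒ rSrX   [M ::= r S]
rSrX ⇒ rMrX   [S ::= M]
rMrX ⇒ rMrwrX   [M ::= M r w]
rMrwrX ⇒ rrSrwrX   [M ::= r S]
rrSrwrX ⇒ rrMrXrwrX   [S ::= M r X]
rrMrXrwrX ⇒ rrgrXrwrX   [M ::= g]
rrgrXrwrX ⇒ rrgrwrwrX   [X ::= w]
rrgrwrwrX ⇒ rrgrwrwrw   [X ::= w]

S ⇒ MrX ⇒ rSrX ⇒ rMrX ⇒ rMrwrX ⇒ rrSrwrX ⇒ rrMrXrwrX ⇒ rrgrXrwrX ⇒ rrgrwrwrX ⇒ rrgrwrwrw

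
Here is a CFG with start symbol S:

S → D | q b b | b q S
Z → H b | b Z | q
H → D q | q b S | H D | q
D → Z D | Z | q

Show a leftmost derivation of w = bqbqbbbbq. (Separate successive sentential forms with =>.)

S=>bqS=>bqbqS=>bqbqD=>bqbqZ=>bqbqbZ=>bqbqbbZ=>bqbqbbbZ=>bqbqbbbbZ=>bqbqbbbbq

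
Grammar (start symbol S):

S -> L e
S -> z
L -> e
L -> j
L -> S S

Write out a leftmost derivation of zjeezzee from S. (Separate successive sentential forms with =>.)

S => Le   [S -> L e]
Le => SSe   [L -> S S]
SSe => LeSe   [S -> L e]
LeSe => SSeSe   [L -> S S]
SSeSe => zSeSe   [S -> z]
zSeSe => zLeeSe   [S -> L e]
zLeeSe => zjeeSe   [L -> j]
zjeeSe => zjeeLee   [S -> L e]
zjeeLee => zjeeSSee   [L -> S S]
zjeeSSee => zjeezSee   [S -> z]
zjeezSee => zjeezzee   [S -> z]

S=>Le=>SSe=>LeSe=>SSeSe=>zSeSe=>zLeeSe=>zjeeSe=>zjeeLee=>zjeeSSee=>zjeezSee=>zjeezzee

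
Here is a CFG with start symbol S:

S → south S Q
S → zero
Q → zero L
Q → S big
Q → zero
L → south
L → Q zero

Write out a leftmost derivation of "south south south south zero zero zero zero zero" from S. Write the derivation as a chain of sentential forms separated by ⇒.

S ⇒ south S Q ⇒ south south S Q Q ⇒ south south south S Q Q Q ⇒ south south south south S Q Q Q Q ⇒ south south south south zero Q Q Q Q ⇒ south south south south zero zero Q Q Q ⇒ south south south south zero zero zero Q Q ⇒ south south south south zero zero zero zero Q ⇒ south south south south zero zero zero zero zero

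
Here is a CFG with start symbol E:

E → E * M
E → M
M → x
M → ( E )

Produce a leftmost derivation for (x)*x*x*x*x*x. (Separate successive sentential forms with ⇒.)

E ⇒ E*M ⇒ E*M*M ⇒ E*M*M*M ⇒ E*M*M*M*M ⇒ E*M*M*M*M*M ⇒ M*M*M*M*M*M ⇒ (E)*M*M*M*M*M ⇒ (M)*M*M*M*M*M ⇒ (x)*M*M*M*M*M ⇒ (x)*x*M*M*M*M ⇒ (x)*x*x*M*M*M ⇒ (x)*x*x*x*M*M ⇒ (x)*x*x*x*x*M ⇒ (x)*x*x*x*x*x

E ⇒ E*M   [E → E * M]
E*M ⇒ E*M*M   [E → E * M]
E*M*M ⇒ E*M*M*M   [E → E * M]
E*M*M*M ⇒ E*M*M*M*M   [E → E * M]
E*M*M*M*M ⇒ E*M*M*M*M*M   [E → E * M]
E*M*M*M*M*M ⇒ M*M*M*M*M*M   [E → M]
M*M*M*M*M*M ⇒ (E)*M*M*M*M*M   [M → ( E )]
(E)*M*M*M*M*M ⇒ (M)*M*M*M*M*M   [E → M]
(M)*M*M*M*M*M ⇒ (x)*M*M*M*M*M   [M → x]
(x)*M*M*M*M*M ⇒ (x)*x*M*M*M*M   [M → x]
(x)*x*M*M*M*M ⇒ (x)*x*x*M*M*M   [M → x]
(x)*x*x*M*M*M ⇒ (x)*x*x*x*M*M   [M → x]
(x)*x*x*x*M*M ⇒ (x)*x*x*x*x*M   [M → x]
(x)*x*x*x*x*M ⇒ (x)*x*x*x*x*x   [M → x]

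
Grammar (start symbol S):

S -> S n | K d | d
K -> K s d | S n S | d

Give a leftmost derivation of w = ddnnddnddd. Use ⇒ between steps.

S ⇒ Kd   [S -> K d]
Kd ⇒ SnSd   [K -> S n S]
SnSd ⇒ SnnSd   [S -> S n]
SnnSd ⇒ KdnnSd   [S -> K d]
KdnnSd ⇒ ddnnSd   [K -> d]
ddnnSd ⇒ ddnnKdd   [S -> K d]
ddnnKdd ⇒ ddnnSnSdd   [K -> S n S]
ddnnSnSdd ⇒ ddnnKdnSdd   [S -> K d]
ddnnKdnSdd ⇒ ddnnddnSdd   [K -> d]
ddnnddnSdd ⇒ ddnnddnddd   [S -> d]

S ⇒ Kd ⇒ SnSd ⇒ SnnSd ⇒ KdnnSd ⇒ ddnnSd ⇒ ddnnKdd ⇒ ddnnSnSdd ⇒ ddnnKdnSdd ⇒ ddnnddnSdd ⇒ ddnnddnddd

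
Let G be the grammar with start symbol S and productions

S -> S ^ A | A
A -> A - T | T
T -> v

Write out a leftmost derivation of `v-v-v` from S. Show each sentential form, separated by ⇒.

S ⇒ A ⇒ A-T ⇒ A-T-T ⇒ T-T-T ⇒ v-T-T ⇒ v-v-T ⇒ v-v-v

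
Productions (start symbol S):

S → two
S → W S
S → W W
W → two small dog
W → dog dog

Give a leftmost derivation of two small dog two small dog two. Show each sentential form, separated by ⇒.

S ⇒ W S   [S → W S]
W S ⇒ two small dog S   [W → two small dog]
two small dog S ⇒ two small dog W S   [S → W S]
two small dog W S ⇒ two small dog two small dog S   [W → two small dog]
two small dog two small dog S ⇒ two small dog two small dog two   [S → two]

S ⇒ W S ⇒ two small dog S ⇒ two small dog W S ⇒ two small dog two small dog S ⇒ two small dog two small dog two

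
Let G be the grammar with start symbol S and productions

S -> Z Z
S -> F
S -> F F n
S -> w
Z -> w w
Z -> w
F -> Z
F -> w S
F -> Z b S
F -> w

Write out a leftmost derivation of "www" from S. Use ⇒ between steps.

S ⇒ F   [S -> F]
F ⇒ wS   [F -> w S]
wS ⇒ wF   [S -> F]
wF ⇒ wZ   [F -> Z]
wZ ⇒ www   [Z -> w w]

S⇒F⇒wS⇒wF⇒wZ⇒www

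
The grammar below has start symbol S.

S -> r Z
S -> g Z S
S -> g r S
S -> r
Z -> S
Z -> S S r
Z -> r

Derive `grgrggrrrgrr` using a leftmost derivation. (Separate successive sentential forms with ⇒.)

S ⇒ grS ⇒ grgrS ⇒ grgrgZS ⇒ grgrgSS ⇒ grgrggZSS ⇒ grgrggSSS ⇒ grgrggrZSS ⇒ grgrggrrSS ⇒ grgrggrrrS ⇒ grgrggrrrgZS ⇒ grgrggrrrgrS ⇒ grgrggrrrgrr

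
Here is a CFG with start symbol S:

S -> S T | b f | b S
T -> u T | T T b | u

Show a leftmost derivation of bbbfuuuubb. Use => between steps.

S=>bS=>bST=>bbST=>bbbfT=>bbbfuT=>bbbfuTTb=>bbbfuuTb=>bbbfuuTTbb=>bbbfuuuTbb=>bbbfuuuubb

S => bS   [S -> b S]
bS => bST   [S -> S T]
bST => bbST   [S -> b S]
bbST => bbbfT   [S -> b f]
bbbfT => bbbfuT   [T -> u T]
bbbfuT => bbbfuTTb   [T -> T T b]
bbbfuTTb => bbbfuuTb   [T -> u]
bbbfuuTb => bbbfuuTTbb   [T -> T T b]
bbbfuuTTbb => bbbfuuuTbb   [T -> u]
bbbfuuuTbb => bbbfuuuubb   [T -> u]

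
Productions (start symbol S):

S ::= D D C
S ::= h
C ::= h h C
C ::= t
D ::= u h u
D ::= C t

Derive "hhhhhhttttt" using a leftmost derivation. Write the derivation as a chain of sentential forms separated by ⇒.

S ⇒ DDC   [S ::= D D C]
DDC ⇒ CtDC   [D ::= C t]
CtDC ⇒ hhCtDC   [C ::= h h C]
hhCtDC ⇒ hhhhCtDC   [C ::= h h C]
hhhhCtDC ⇒ hhhhhhCtDC   [C ::= h h C]
hhhhhhCtDC ⇒ hhhhhhttDC   [C ::= t]
hhhhhhttDC ⇒ hhhhhhttCtC   [D ::= C t]
hhhhhhttCtC ⇒ hhhhhhttttC   [C ::= t]
hhhhhhttttC ⇒ hhhhhhttttt   [C ::= t]

S⇒DDC⇒CtDC⇒hhCtDC⇒hhhhCtDC⇒hhhhhhCtDC⇒hhhhhhttDC⇒hhhhhhttCtC⇒hhhhhhttttC⇒hhhhhhttttt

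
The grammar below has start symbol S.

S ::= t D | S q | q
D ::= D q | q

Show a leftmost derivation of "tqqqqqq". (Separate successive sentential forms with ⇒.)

S ⇒ Sq ⇒ Sqq ⇒ Sqqq ⇒ tDqqq ⇒ tDqqqq ⇒ tDqqqqq ⇒ tqqqqqq

S ⇒ Sq   [S ::= S q]
Sq ⇒ Sqq   [S ::= S q]
Sqq ⇒ Sqqq   [S ::= S q]
Sqqq ⇒ tDqqq   [S ::= t D]
tDqqq ⇒ tDqqqq   [D ::= D q]
tDqqqq ⇒ tDqqqqq   [D ::= D q]
tDqqqqq ⇒ tqqqqqq   [D ::= q]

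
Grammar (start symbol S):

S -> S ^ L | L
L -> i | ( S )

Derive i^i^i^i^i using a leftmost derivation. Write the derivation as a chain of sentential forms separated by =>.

S => S^L => S^L^L => S^L^L^L => S^L^L^L^L => L^L^L^L^L => i^L^L^L^L => i^i^L^L^L => i^i^i^L^L => i^i^i^i^L => i^i^i^i^i

S => S^L   [S -> S ^ L]
S^L => S^L^L   [S -> S ^ L]
S^L^L => S^L^L^L   [S -> S ^ L]
S^L^L^L => S^L^L^L^L   [S -> S ^ L]
S^L^L^L^L => L^L^L^L^L   [S -> L]
L^L^L^L^L => i^L^L^L^L   [L -> i]
i^L^L^L^L => i^i^L^L^L   [L -> i]
i^i^L^L^L => i^i^i^L^L   [L -> i]
i^i^i^L^L => i^i^i^i^L   [L -> i]
i^i^i^i^L => i^i^i^i^i   [L -> i]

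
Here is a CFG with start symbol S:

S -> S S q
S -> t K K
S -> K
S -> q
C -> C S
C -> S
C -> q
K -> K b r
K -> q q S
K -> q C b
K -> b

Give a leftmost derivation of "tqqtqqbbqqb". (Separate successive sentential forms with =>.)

S=>tKK=>tqqSK=>tqqSSqK=>tqqtKKSqK=>tqqtqCbKSqK=>tqqtqqbKSqK=>tqqtqqbbSqK=>tqqtqqbbqqK=>tqqtqqbbqqb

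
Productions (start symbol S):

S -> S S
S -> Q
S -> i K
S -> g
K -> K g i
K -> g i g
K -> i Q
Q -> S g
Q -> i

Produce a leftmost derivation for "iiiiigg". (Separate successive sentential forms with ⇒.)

S ⇒ iK   [S -> i K]
iK ⇒ iiQ   [K -> i Q]
iiQ ⇒ iiSg   [Q -> S g]
iiSg ⇒ iiiKg   [S -> i K]
iiiKg ⇒ iiiiQg   [K -> i Q]
iiiiQg ⇒ iiiiSgg   [Q -> S g]
iiiiSgg ⇒ iiiiQgg   [S -> Q]
iiiiQgg ⇒ iiiiigg   [Q -> i]

S ⇒ iK ⇒ iiQ ⇒ iiSg ⇒ iiiKg ⇒ iiiiQg ⇒ iiiiSgg ⇒ iiiiQgg ⇒ iiiiigg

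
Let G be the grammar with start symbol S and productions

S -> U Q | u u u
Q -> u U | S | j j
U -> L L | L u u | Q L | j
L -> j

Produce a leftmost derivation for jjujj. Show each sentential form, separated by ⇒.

S⇒UQ⇒LLQ⇒jLQ⇒jjQ⇒jjuU⇒jjuLL⇒jjujL⇒jjujj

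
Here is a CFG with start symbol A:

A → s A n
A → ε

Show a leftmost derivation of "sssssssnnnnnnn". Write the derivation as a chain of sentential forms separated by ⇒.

A ⇒ sAn ⇒ ssAnn ⇒ sssAnnn ⇒ ssssAnnnn ⇒ sssssAnnnnn ⇒ ssssssAnnnnnn ⇒ sssssssAnnnnnnn ⇒ sssssssnnnnnnn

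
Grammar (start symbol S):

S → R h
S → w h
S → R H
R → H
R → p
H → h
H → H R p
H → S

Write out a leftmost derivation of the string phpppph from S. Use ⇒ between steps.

S⇒Rh⇒Hh⇒Sh⇒RHh⇒pHh⇒pHRph⇒pHRpRph⇒phRpRph⇒phppRph⇒phpppph

S ⇒ Rh   [S → R h]
Rh ⇒ Hh   [R → H]
Hh ⇒ Sh   [H → S]
Sh ⇒ RHh   [S → R H]
RHh ⇒ pHh   [R → p]
pHh ⇒ pHRph   [H → H R p]
pHRph ⇒ pHRpRph   [H → H R p]
pHRpRph ⇒ phRpRph   [H → h]
phRpRph ⇒ phppRph   [R → p]
phppRph ⇒ phpppph   [R → p]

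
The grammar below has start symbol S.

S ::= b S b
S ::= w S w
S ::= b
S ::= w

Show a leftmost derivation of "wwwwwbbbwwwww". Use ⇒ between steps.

S ⇒ wSw   [S ::= w S w]
wSw ⇒ wwSww   [S ::= w S w]
wwSww ⇒ wwwSwww   [S ::= w S w]
wwwSwww ⇒ wwwwSwwww   [S ::= w S w]
wwwwSwwww ⇒ wwwwwSwwwww   [S ::= w S w]
wwwwwSwwwww ⇒ wwwwwbSbwwwww   [S ::= b S b]
wwwwwbSbwwwww ⇒ wwwwwbbbwwwww   [S ::= b]

S ⇒ wSw ⇒ wwSww ⇒ wwwSwww ⇒ wwwwSwwww ⇒ wwwwwSwwwww ⇒ wwwwwbSbwwwww ⇒ wwwwwbbbwwwww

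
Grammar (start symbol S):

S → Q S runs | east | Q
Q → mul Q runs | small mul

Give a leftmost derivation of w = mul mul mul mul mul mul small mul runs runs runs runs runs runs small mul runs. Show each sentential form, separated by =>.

S => Q S runs => mul Q runs S runs => mul mul Q runs runs S runs => mul mul mul Q runs runs runs S runs => mul mul mul mul Q runs runs runs runs S runs => mul mul mul mul mul Q runs runs runs runs runs S runs => mul mul mul mul mul mul Q runs runs runs runs runs runs S runs => mul mul mul mul mul mul small mul runs runs runs runs runs runs S runs => mul mul mul mul mul mul small mul runs runs runs runs runs runs Q runs => mul mul mul mul mul mul small mul runs runs runs runs runs runs small mul runs

S => Q S runs   [S → Q S runs]
Q S runs => mul Q runs S runs   [Q → mul Q runs]
mul Q runs S runs => mul mul Q runs runs S runs   [Q → mul Q runs]
mul mul Q runs runs S runs => mul mul mul Q runs runs runs S runs   [Q → mul Q runs]
mul mul mul Q runs runs runs S runs => mul mul mul mul Q runs runs runs runs S runs   [Q → mul Q runs]
mul mul mul mul Q runs runs runs runs S runs => mul mul mul mul mul Q runs runs runs runs runs S runs   [Q → mul Q runs]
mul mul mul mul mul Q runs runs runs runs runs S runs => mul mul mul mul mul mul Q runs runs runs runs runs runs S runs   [Q → mul Q runs]
mul mul mul mul mul mul Q runs runs runs runs runs runs S runs => mul mul mul mul mul mul small mul runs runs runs runs runs runs S runs   [Q → small mul]
mul mul mul mul mul mul small mul runs runs runs runs runs runs S runs => mul mul mul mul mul mul small mul runs runs runs runs runs runs Q runs   [S → Q]
mul mul mul mul mul mul small mul runs runs runs runs runs runs Q runs => mul mul mul mul mul mul small mul runs runs runs runs runs runs small mul runs   [Q → small mul]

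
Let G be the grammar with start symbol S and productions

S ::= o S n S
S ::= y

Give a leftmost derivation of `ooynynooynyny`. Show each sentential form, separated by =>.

S => oSnS => ooSnSnS => ooynSnS => ooynynS => ooynynoSnS => ooynynooSnSnS => ooynynooynSnS => ooynynooynynS => ooynynooynyny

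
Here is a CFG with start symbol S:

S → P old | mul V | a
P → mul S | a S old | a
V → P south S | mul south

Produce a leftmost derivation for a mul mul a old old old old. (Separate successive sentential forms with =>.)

S => P old => a S old old => a P old old old => a mul S old old old => a mul P old old old old => a mul mul S old old old old => a mul mul a old old old old

S => P old   [S → P old]
P old => a S old old   [P → a S old]
a S old old => a P old old old   [S → P old]
a P old old old => a mul S old old old   [P → mul S]
a mul S old old old => a mul P old old old old   [S → P old]
a mul P old old old old => a mul mul S old old old old   [P → mul S]
a mul mul S old old old old => a mul mul a old old old old   [S → a]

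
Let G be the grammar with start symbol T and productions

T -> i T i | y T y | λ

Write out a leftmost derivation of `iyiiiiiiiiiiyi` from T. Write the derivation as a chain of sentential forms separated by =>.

T => iTi   [T -> i T i]
iTi => iyTyi   [T -> y T y]
iyTyi => iyiTiyi   [T -> i T i]
iyiTiyi => iyiiTiiyi   [T -> i T i]
iyiiTiiyi => iyiiiTiiiyi   [T -> i T i]
iyiiiTiiiyi => iyiiiiTiiiiyi   [T -> i T i]
iyiiiiTiiiiyi => iyiiiiiTiiiiiyi   [T -> i T i]
iyiiiiiTiiiiiyi => iyiiiiiiiiiiyi   [T -> λ]

T => iTi => iyTyi => iyiTiyi => iyiiTiiyi => iyiiiTiiiyi => iyiiiiTiiiiyi => iyiiiiiTiiiiiyi => iyiiiiiiiiiiyi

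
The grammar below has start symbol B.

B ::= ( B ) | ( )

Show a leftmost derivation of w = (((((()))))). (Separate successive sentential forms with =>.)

B=>(B)=>((B))=>(((B)))=>((((B))))=>(((((B)))))=>(((((())))))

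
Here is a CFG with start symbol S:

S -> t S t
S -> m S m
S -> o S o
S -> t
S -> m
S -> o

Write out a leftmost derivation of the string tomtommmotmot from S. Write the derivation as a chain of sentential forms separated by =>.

S => tSt => toSot => tomSmot => tomtStmot => tomtoSotmot => tomtomSmotmot => tomtommmotmot

S => tSt   [S -> t S t]
tSt => toSot   [S -> o S o]
toSot => tomSmot   [S -> m S m]
tomSmot => tomtStmot   [S -> t S t]
tomtStmot => tomtoSotmot   [S -> o S o]
tomtoSotmot => tomtomSmotmot   [S -> m S m]
tomtomSmotmot => tomtommmotmot   [S -> m]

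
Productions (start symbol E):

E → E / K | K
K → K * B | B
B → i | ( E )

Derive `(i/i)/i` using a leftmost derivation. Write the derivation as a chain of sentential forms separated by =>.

E => E/K => K/K => B/K => (E)/K => (E/K)/K => (K/K)/K => (B/K)/K => (i/K)/K => (i/B)/K => (i/i)/K => (i/i)/B => (i/i)/i

E => E/K   [E → E / K]
E/K => K/K   [E → K]
K/K => B/K   [K → B]
B/K => (E)/K   [B → ( E )]
(E)/K => (E/K)/K   [E → E / K]
(E/K)/K => (K/K)/K   [E → K]
(K/K)/K => (B/K)/K   [K → B]
(B/K)/K => (i/K)/K   [B → i]
(i/K)/K => (i/B)/K   [K → B]
(i/B)/K => (i/i)/K   [B → i]
(i/i)/K => (i/i)/B   [K → B]
(i/i)/B => (i/i)/i   [B → i]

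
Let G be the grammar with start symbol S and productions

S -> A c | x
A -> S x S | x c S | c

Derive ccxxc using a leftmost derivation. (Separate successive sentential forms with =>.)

S => Ac => SxSc => AcxSc => ccxSc => ccxxc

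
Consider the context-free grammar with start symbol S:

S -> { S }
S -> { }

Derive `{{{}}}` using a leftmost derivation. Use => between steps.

S => {S}   [S -> { S }]
{S} => {{S}}   [S -> { S }]
{{S}} => {{{}}}   [S -> { }]

S => {S} => {{S}} => {{{}}}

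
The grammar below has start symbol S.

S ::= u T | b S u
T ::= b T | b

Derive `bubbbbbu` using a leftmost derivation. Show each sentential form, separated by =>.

S=>bSu=>buTu=>bubTu=>bubbTu=>bubbbTu=>bubbbbTu=>bubbbbbu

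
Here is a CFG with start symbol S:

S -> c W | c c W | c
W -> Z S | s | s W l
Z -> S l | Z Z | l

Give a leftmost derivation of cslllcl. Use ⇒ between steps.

S ⇒ cW ⇒ csWl ⇒ csZSl ⇒ csZZSl ⇒ csZZZSl ⇒ cslZZSl ⇒ csllZSl ⇒ cslllSl ⇒ cslllcl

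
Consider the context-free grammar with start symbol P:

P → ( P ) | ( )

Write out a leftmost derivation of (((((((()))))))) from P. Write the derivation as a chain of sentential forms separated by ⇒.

P⇒(P)⇒((P))⇒(((P)))⇒((((P))))⇒(((((P)))))⇒((((((P))))))⇒(((((((P)))))))⇒(((((((())))))))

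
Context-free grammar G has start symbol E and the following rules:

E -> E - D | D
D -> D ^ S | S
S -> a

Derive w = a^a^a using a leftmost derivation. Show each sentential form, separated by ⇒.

E ⇒ D   [E -> D]
D ⇒ D^S   [D -> D ^ S]
D^S ⇒ D^S^S   [D -> D ^ S]
D^S^S ⇒ S^S^S   [D -> S]
S^S^S ⇒ a^S^S   [S -> a]
a^S^S ⇒ a^a^S   [S -> a]
a^a^S ⇒ a^a^a   [S -> a]

E ⇒ D ⇒ D^S ⇒ D^S^S ⇒ S^S^S ⇒ a^S^S ⇒ a^a^S ⇒ a^a^a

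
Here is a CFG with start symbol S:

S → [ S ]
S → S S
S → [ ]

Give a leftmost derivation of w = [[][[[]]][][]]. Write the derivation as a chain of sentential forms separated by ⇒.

S ⇒ [S] ⇒ [SS] ⇒ [SSS] ⇒ [[]SS] ⇒ [[]SSS] ⇒ [[][S]SS] ⇒ [[][[S]]SS] ⇒ [[][[[]]]SS] ⇒ [[][[[]]][]S] ⇒ [[][[[]]][][]]

S ⇒ [S]   [S → [ S ]]
[S] ⇒ [SS]   [S → S S]
[SS] ⇒ [SSS]   [S → S S]
[SSS] ⇒ [[]SS]   [S → [ ]]
[[]SS] ⇒ [[]SSS]   [S → S S]
[[]SSS] ⇒ [[][S]SS]   [S → [ S ]]
[[][S]SS] ⇒ [[][[S]]SS]   [S → [ S ]]
[[][[S]]SS] ⇒ [[][[[]]]SS]   [S → [ ]]
[[][[[]]]SS] ⇒ [[][[[]]][]S]   [S → [ ]]
[[][[[]]][]S] ⇒ [[][[[]]][][]]   [S → [ ]]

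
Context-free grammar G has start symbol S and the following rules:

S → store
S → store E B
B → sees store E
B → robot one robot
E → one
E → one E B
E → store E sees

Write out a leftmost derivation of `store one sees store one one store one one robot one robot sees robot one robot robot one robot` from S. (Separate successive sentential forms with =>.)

S => store E B   [S → store E B]
store E B => store one B   [E → one]
store one B => store one sees store E   [B → sees store E]
store one sees store E => store one sees store one E B   [E → one E B]
store one sees store one E B => store one sees store one one E B B   [E → one E B]
store one sees store one one E B B => store one sees store one one store E sees B B   [E → store E sees]
store one sees store one one store E sees B B => store one sees store one one store one E B sees B B   [E → one E B]
store one sees store one one store one E B sees B B => store one sees store one one store one one B sees B B   [E → one]
store one sees store one one store one one B sees B B => store one sees store one one store one one robot one robot sees B B   [B → robot one robot]
store one sees store one one store one one robot one robot sees B B => store one sees store one one store one one robot one robot sees robot one robot B   [B → robot one robot]
store one sees store one one store one one robot one robot sees robot one robot B => store one sees store one one store one one robot one robot sees robot one robot robot one robot   [B → robot one robot]

S => store E B => store one B => store one sees store E => store one sees store one E B => store one sees store one one E B B => store one sees store one one store E sees B B => store one sees store one one store one E B sees B B => store one sees store one one store one one B sees B B => store one sees store one one store one one robot one robot sees B B => store one sees store one one store one one robot one robot sees robot one robot B => store one sees store one one store one one robot one robot sees robot one robot robot one robot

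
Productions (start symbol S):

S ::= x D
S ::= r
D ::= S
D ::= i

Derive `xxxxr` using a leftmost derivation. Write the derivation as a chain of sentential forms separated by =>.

S=>xD=>xS=>xxD=>xxS=>xxxD=>xxxS=>xxxxD=>xxxxS=>xxxxr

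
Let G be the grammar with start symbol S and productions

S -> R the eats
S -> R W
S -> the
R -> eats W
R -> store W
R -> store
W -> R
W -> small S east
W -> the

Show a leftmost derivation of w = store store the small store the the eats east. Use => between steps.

S => R W => store W W => store R W => store store W W => store store the W => store store the small S east => store store the small R the eats east => store store the small store W the eats east => store store the small store the the eats east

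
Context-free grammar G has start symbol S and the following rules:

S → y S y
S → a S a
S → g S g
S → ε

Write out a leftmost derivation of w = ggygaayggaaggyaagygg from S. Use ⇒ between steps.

S ⇒ gSg   [S → g S g]
gSg ⇒ ggSgg   [S → g S g]
ggSgg ⇒ ggySygg   [S → y S y]
ggySygg ⇒ ggygSgygg   [S → g S g]
ggygSgygg ⇒ ggygaSagygg   [S → a S a]
ggygaSagygg ⇒ ggygaaSaagygg   [S → a S a]
ggygaaSaagygg ⇒ ggygaaySyaagygg   [S → y S y]
ggygaaySyaagygg ⇒ ggygaaygSgyaagygg   [S → g S g]
ggygaaygSgyaagygg ⇒ ggygaayggSggyaagygg   [S → g S g]
ggygaayggSggyaagygg ⇒ ggygaayggaSaggyaagygg   [S → a S a]
ggygaayggaSaggyaagygg ⇒ ggygaayggaaggyaagygg   [S → ε]

S ⇒ gSg ⇒ ggSgg ⇒ ggySygg ⇒ ggygSgygg ⇒ ggygaSagygg ⇒ ggygaaSaagygg ⇒ ggygaaySyaagygg ⇒ ggygaaygSgyaagygg ⇒ ggygaayggSggyaagygg ⇒ ggygaayggaSaggyaagygg ⇒ ggygaayggaaggyaagygg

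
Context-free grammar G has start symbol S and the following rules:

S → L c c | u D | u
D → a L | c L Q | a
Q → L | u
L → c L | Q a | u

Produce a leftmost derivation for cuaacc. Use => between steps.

S => Lcc => Qacc => Lacc => cLacc => cQaacc => cuaacc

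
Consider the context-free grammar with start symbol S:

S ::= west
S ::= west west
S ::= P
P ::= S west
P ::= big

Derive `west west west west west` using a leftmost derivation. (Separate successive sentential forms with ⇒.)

S ⇒ P ⇒ S west ⇒ P west ⇒ S west west ⇒ P west west ⇒ S west west west ⇒ west west west west west

S ⇒ P   [S ::= P]
P ⇒ S west   [P ::= S west]
S west ⇒ P west   [S ::= P]
P west ⇒ S west west   [P ::= S west]
S west west ⇒ P west west   [S ::= P]
P west west ⇒ S west west west   [P ::= S west]
S west west west ⇒ west west west west west   [S ::= west west]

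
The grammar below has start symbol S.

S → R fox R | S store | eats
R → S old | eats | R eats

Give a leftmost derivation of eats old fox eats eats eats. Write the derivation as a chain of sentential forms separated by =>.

S => R fox R => S old fox R => eats old fox R => eats old fox R eats => eats old fox R eats eats => eats old fox eats eats eats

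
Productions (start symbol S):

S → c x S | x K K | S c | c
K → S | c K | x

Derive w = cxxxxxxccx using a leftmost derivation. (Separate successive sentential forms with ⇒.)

S ⇒ cxS   [S → c x S]
cxS ⇒ cxxKK   [S → x K K]
cxxKK ⇒ cxxSK   [K → S]
cxxSK ⇒ cxxxKKK   [S → x K K]
cxxxKKK ⇒ cxxxSKK   [K → S]
cxxxSKK ⇒ cxxxScKK   [S → S c]
cxxxScKK ⇒ cxxxxKKcKK   [S → x K K]
cxxxxKKcKK ⇒ cxxxxxKcKK   [K → x]
cxxxxxKcKK ⇒ cxxxxxxcKK   [K → x]
cxxxxxxcKK ⇒ cxxxxxxcSK   [K → S]
cxxxxxxcSK ⇒ cxxxxxxccK   [S → c]
cxxxxxxccK ⇒ cxxxxxxccx   [K → x]

S ⇒ cxS ⇒ cxxKK ⇒ cxxSK ⇒ cxxxKKK ⇒ cxxxSKK ⇒ cxxxScKK ⇒ cxxxxKKcKK ⇒ cxxxxxKcKK ⇒ cxxxxxxcKK ⇒ cxxxxxxcSK ⇒ cxxxxxxccK ⇒ cxxxxxxccx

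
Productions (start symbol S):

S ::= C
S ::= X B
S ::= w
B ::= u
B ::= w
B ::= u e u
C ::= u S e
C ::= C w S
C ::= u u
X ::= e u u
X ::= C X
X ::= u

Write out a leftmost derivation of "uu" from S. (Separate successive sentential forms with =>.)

S => XB => uB => uu

S => XB   [S ::= X B]
XB => uB   [X ::= u]
uB => uu   [B ::= u]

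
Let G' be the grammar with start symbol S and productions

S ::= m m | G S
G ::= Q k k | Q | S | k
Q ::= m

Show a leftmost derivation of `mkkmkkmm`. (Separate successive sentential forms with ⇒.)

S⇒GS⇒QkkS⇒mkkS⇒mkkGS⇒mkkQkkS⇒mkkmkkS⇒mkkmkkmm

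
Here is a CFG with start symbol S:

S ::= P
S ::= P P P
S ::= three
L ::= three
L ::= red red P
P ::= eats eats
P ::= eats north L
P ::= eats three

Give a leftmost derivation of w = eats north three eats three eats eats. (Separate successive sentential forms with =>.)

S => P P P => eats north L P P => eats north three P P => eats north three eats three P => eats north three eats three eats eats

S => P P P   [S ::= P P P]
P P P => eats north L P P   [P ::= eats north L]
eats north L P P => eats north three P P   [L ::= three]
eats north three P P => eats north three eats three P   [P ::= eats three]
eats north three eats three P => eats north three eats three eats eats   [P ::= eats eats]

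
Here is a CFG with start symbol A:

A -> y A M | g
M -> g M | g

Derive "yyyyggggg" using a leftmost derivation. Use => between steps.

A=>yAM=>yyAMM=>yyyAMMM=>yyyyAMMMM=>yyyygMMMM=>yyyyggMMM=>yyyygggMM=>yyyyggggM=>yyyyggggg

A => yAM   [A -> y A M]
yAM => yyAMM   [A -> y A M]
yyAMM => yyyAMMM   [A -> y A M]
yyyAMMM => yyyyAMMMM   [A -> y A M]
yyyyAMMMM => yyyygMMMM   [A -> g]
yyyygMMMM => yyyyggMMM   [M -> g]
yyyyggMMM => yyyygggMM   [M -> g]
yyyygggMM => yyyyggggM   [M -> g]
yyyyggggM => yyyyggggg   [M -> g]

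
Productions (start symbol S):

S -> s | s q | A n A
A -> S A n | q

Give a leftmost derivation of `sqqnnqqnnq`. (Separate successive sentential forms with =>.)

S => AnA => SAnnA => AnAAnnA => SAnnAAnnA => sqAnnAAnnA => sqqnnAAnnA => sqqnnqAnnA => sqqnnqqnnA => sqqnnqqnnq

S => AnA   [S -> A n A]
AnA => SAnnA   [A -> S A n]
SAnnA => AnAAnnA   [S -> A n A]
AnAAnnA => SAnnAAnnA   [A -> S A n]
SAnnAAnnA => sqAnnAAnnA   [S -> s q]
sqAnnAAnnA => sqqnnAAnnA   [A -> q]
sqqnnAAnnA => sqqnnqAnnA   [A -> q]
sqqnnqAnnA => sqqnnqqnnA   [A -> q]
sqqnnqqnnA => sqqnnqqnnq   [A -> q]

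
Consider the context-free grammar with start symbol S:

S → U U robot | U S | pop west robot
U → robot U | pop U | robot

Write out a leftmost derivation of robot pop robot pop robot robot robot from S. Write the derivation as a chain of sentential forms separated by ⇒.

S ⇒ U U robot   [S → U U robot]
U U robot ⇒ robot U U robot   [U → robot U]
robot U U robot ⇒ robot pop U U robot   [U → pop U]
robot pop U U robot ⇒ robot pop robot U robot   [U → robot]
robot pop robot U robot ⇒ robot pop robot pop U robot   [U → pop U]
robot pop robot pop U robot ⇒ robot pop robot pop robot U robot   [U → robot U]
robot pop robot pop robot U robot ⇒ robot pop robot pop robot robot robot   [U → robot]

S ⇒ U U robot ⇒ robot U U robot ⇒ robot pop U U robot ⇒ robot pop robot U robot ⇒ robot pop robot pop U robot ⇒ robot pop robot pop robot U robot ⇒ robot pop robot pop robot robot robot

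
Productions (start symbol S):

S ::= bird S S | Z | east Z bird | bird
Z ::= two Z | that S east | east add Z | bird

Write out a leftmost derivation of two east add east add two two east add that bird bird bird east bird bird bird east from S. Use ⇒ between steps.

S ⇒ Z ⇒ two Z ⇒ two east add Z ⇒ two east add east add Z ⇒ two east add east add two Z ⇒ two east add east add two two Z ⇒ two east add east add two two east add Z ⇒ two east add east add two two east add that S east ⇒ two east add east add two two east add that bird S S east ⇒ two east add east add two two east add that bird bird S east ⇒ two east add east add two two east add that bird bird bird S S east ⇒ two east add east add two two east add that bird bird bird east Z bird S east ⇒ two east add east add two two east add that bird bird bird east bird bird S east ⇒ two east add east add two two east add that bird bird bird east bird bird bird east

S ⇒ Z   [S ::= Z]
Z ⇒ two Z   [Z ::= two Z]
two Z ⇒ two east add Z   [Z ::= east add Z]
two east add Z ⇒ two east add east add Z   [Z ::= east add Z]
two east add east add Z ⇒ two east add east add two Z   [Z ::= two Z]
two east add east add two Z ⇒ two east add east add two two Z   [Z ::= two Z]
two east add east add two two Z ⇒ two east add east add two two east add Z   [Z ::= east add Z]
two east add east add two two east add Z ⇒ two east add east add two two east add that S east   [Z ::= that S east]
two east add east add two two east add that S east ⇒ two east add east add two two east add that bird S S east   [S ::= bird S S]
two east add east add two two east add that bird S S east ⇒ two east add east add two two east add that bird bird S east   [S ::= bird]
two east add east add two two east add that bird bird S east ⇒ two east add east add two two east add that bird bird bird S S east   [S ::= bird S S]
two east add east add two two east add that bird bird bird S S east ⇒ two east add east add two two east add that bird bird bird east Z bird S east   [S ::= east Z bird]
two east add east add two two east add that bird bird bird east Z bird S east ⇒ two east add east add two two east add that bird bird bird east bird bird S east   [Z ::= bird]
two east add east add two two east add that bird bird bird east bird bird S east ⇒ two east add east add two two east add that bird bird bird east bird bird bird east   [S ::= bird]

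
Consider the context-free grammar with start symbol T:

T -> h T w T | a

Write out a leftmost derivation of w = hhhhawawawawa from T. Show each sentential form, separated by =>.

T => hTwT   [T -> h T w T]
hTwT => hhTwTwT   [T -> h T w T]
hhTwTwT => hhhTwTwTwT   [T -> h T w T]
hhhTwTwTwT => hhhhTwTwTwTwT   [T -> h T w T]
hhhhTwTwTwTwT => hhhhawTwTwTwT   [T -> a]
hhhhawTwTwTwT => hhhhawawTwTwT   [T -> a]
hhhhawawTwTwT => hhhhawawawTwT   [T -> a]
hhhhawawawTwT => hhhhawawawawT   [T -> a]
hhhhawawawawT => hhhhawawawawa   [T -> a]

T => hTwT => hhTwTwT => hhhTwTwTwT => hhhhTwTwTwTwT => hhhhawTwTwTwT => hhhhawawTwTwT => hhhhawawawTwT => hhhhawawawawT => hhhhawawawawa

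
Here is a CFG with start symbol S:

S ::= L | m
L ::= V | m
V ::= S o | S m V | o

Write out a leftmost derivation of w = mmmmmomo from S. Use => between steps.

S => L => V => SmV => LmV => VmV => SmVmV => mmVmV => mmSmVmV => mmmmVmV => mmmmSomV => mmmmmomV => mmmmmomo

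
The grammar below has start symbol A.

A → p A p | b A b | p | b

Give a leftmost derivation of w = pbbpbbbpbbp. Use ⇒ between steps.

A ⇒ pAp ⇒ pbAbp ⇒ pbbAbbp ⇒ pbbpApbbp ⇒ pbbpbAbpbbp ⇒ pbbpbbbpbbp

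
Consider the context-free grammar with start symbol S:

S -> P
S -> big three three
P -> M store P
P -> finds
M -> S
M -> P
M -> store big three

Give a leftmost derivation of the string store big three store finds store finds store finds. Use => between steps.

S => P => M store P => P store P => M store P store P => P store P store P => M store P store P store P => store big three store P store P store P => store big three store finds store P store P => store big three store finds store finds store P => store big three store finds store finds store finds

S => P   [S -> P]
P => M store P   [P -> M store P]
M store P => P store P   [M -> P]
P store P => M store P store P   [P -> M store P]
M store P store P => P store P store P   [M -> P]
P store P store P => M store P store P store P   [P -> M store P]
M store P store P store P => store big three store P store P store P   [M -> store big three]
store big three store P store P store P => store big three store finds store P store P   [P -> finds]
store big three store finds store P store P => store big three store finds store finds store P   [P -> finds]
store big three store finds store finds store P => store big three store finds store finds store finds   [P -> finds]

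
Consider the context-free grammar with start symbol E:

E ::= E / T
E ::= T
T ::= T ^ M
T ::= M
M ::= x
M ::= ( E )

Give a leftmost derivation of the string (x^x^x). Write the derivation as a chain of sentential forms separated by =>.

E => T   [E ::= T]
T => M   [T ::= M]
M => (E)   [M ::= ( E )]
(E) => (T)   [E ::= T]
(T) => (T^M)   [T ::= T ^ M]
(T^M) => (T^M^M)   [T ::= T ^ M]
(T^M^M) => (M^M^M)   [T ::= M]
(M^M^M) => (x^M^M)   [M ::= x]
(x^M^M) => (x^x^M)   [M ::= x]
(x^x^M) => (x^x^x)   [M ::= x]

E => T => M => (E) => (T) => (T^M) => (T^M^M) => (M^M^M) => (x^M^M) => (x^x^M) => (x^x^x)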